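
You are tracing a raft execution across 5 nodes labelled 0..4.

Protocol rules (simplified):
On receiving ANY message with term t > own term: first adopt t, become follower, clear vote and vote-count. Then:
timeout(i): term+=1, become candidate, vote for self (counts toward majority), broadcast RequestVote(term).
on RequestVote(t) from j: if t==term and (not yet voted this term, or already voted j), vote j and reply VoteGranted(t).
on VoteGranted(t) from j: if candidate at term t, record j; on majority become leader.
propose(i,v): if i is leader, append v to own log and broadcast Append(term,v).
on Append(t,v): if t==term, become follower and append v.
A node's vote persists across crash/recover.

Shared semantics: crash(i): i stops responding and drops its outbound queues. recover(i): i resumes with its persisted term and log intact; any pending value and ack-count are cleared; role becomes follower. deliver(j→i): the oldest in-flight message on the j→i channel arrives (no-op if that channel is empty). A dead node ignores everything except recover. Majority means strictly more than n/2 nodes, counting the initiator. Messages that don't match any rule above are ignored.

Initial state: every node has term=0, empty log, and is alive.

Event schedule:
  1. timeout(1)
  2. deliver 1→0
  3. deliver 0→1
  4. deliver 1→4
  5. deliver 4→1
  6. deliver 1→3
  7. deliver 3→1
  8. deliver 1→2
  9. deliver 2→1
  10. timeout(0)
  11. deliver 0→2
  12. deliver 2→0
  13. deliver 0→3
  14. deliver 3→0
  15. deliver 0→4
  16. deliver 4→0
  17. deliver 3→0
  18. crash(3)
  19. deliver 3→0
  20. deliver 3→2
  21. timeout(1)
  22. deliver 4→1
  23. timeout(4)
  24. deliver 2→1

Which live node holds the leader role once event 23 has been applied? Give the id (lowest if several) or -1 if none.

0

after 1 — timeout(1): n1:cand/t1/[-]
after 2 — deliver 1→0: n0:foll/t1/[-]
after 3 — deliver 0→1: ·
after 4 — deliver 1→4: n4:foll/t1/[-]
after 5 — deliver 4→1: n1:lead/t1/[-]
after 6 — deliver 1→3: n3:foll/t1/[-]
after 7 — deliver 3→1: ·
after 8 — deliver 1→2: n2:foll/t1/[-]
after 9 — deliver 2→1: ·
after 10 — timeout(0): n0:cand/t2/[-]
after 11 — deliver 0→2: n2:foll/t2/[-]
after 12 — deliver 2→0: ·
after 13 — deliver 0→3: n3:foll/t2/[-]
after 14 — deliver 3→0: n0:lead/t2/[-]
after 15 — deliver 0→4: n4:foll/t2/[-]
after 16 — deliver 4→0: ·
after 17 — deliver 3→0: ·
after 18 — crash(3): n3:✗foll/t2/[-]
after 19 — deliver 3→0: ·
after 20 — deliver 3→2: ·
after 21 — timeout(1): n1:cand/t2/[-]
after 22 — deliver 4→1: ·
after 23 — timeout(4): n4:cand/t3/[-]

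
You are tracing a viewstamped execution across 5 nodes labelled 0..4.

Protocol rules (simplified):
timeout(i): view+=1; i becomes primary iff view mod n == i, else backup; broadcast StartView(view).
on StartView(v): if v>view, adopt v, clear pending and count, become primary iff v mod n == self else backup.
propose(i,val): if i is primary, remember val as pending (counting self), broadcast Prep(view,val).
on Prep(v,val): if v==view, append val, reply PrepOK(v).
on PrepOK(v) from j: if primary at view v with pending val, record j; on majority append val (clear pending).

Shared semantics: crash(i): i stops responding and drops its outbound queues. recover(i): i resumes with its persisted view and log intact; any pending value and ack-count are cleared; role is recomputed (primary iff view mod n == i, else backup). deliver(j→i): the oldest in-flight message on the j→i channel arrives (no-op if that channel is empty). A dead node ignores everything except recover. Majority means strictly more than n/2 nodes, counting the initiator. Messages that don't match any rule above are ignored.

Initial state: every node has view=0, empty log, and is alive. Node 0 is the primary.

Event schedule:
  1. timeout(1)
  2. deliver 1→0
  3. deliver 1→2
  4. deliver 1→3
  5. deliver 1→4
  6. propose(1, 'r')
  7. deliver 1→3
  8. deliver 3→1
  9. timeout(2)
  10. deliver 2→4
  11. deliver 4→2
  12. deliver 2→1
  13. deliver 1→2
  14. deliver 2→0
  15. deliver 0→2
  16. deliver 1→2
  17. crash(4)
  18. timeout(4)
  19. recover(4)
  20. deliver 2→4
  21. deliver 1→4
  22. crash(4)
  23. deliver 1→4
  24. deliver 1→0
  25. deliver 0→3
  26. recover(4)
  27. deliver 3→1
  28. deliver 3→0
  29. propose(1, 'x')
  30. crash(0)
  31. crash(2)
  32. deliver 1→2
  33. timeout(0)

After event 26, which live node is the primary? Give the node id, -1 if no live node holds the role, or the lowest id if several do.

1. timeout(1):  <1:prim v1 ->
2. deliver 1→0:  <0:back v1 ->
3. deliver 1→2:  <2:back v1 ->
4. deliver 1→3:  <3:back v1 ->
5. deliver 1→4:  <4:back v1 ->
6. propose(1,'r'):  nop
7. deliver 1→3:  <3:back v1 r>
8. deliver 3→1:  nop
9. timeout(2):  <2:prim v2 ->
10. deliver 2→4:  <4:back v2 ->
11. deliver 4→2:  nop
12. deliver 2→1:  <1:back v2 ->
13. deliver 1→2:  nop
14. deliver 2→0:  <0:back v2 ->
15. deliver 0→2:  nop
16. deliver 1→2:  nop
17. crash(4):  <4:✗back v2 ->
18. timeout(4):  nop
19. recover(4):  <4:back v2 ->
20. deliver 2→4:  nop
21. deliver 1→4:  nop
22. crash(4):  <4:✗back v2 ->
23. deliver 1→4:  nop
24. deliver 1→0:  nop
25. deliver 0→3:  nop
26. recover(4):  <4:back v2 ->

2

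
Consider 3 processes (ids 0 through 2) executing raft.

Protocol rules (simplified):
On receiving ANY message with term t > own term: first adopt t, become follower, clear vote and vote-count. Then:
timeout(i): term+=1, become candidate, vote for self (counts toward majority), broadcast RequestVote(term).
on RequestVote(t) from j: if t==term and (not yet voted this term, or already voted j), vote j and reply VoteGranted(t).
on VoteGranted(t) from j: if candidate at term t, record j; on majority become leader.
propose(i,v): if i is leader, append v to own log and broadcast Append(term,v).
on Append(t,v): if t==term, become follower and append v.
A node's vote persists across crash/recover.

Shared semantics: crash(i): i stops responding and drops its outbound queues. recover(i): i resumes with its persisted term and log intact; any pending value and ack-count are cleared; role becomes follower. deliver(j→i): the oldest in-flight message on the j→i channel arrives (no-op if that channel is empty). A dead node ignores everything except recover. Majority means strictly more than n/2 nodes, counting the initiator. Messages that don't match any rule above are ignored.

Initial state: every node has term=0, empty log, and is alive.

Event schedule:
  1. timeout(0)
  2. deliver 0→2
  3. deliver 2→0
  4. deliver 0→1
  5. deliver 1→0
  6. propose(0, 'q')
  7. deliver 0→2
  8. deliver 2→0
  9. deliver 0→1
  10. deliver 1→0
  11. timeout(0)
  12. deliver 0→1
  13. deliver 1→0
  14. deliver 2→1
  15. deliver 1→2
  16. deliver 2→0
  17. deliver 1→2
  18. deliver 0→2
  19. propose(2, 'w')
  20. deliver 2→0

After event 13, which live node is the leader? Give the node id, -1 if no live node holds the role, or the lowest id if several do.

0

1. timeout(0):  <0:cand t1 ->
2. deliver 0→2:  <2:foll t1 ->
3. deliver 2→0:  <0:lead t1 ->
4. deliver 0→1:  <1:foll t1 ->
5. deliver 1→0:  nop
6. propose(0,'q'):  <0:lead t1 q>
7. deliver 0→2:  <2:foll t1 q>
8. deliver 2→0:  nop
9. deliver 0→1:  <1:foll t1 q>
10. deliver 1→0:  nop
11. timeout(0):  <0:cand t2 q>
12. deliver 0→1:  <1:foll t2 q>
13. deliver 1→0:  <0:lead t2 q>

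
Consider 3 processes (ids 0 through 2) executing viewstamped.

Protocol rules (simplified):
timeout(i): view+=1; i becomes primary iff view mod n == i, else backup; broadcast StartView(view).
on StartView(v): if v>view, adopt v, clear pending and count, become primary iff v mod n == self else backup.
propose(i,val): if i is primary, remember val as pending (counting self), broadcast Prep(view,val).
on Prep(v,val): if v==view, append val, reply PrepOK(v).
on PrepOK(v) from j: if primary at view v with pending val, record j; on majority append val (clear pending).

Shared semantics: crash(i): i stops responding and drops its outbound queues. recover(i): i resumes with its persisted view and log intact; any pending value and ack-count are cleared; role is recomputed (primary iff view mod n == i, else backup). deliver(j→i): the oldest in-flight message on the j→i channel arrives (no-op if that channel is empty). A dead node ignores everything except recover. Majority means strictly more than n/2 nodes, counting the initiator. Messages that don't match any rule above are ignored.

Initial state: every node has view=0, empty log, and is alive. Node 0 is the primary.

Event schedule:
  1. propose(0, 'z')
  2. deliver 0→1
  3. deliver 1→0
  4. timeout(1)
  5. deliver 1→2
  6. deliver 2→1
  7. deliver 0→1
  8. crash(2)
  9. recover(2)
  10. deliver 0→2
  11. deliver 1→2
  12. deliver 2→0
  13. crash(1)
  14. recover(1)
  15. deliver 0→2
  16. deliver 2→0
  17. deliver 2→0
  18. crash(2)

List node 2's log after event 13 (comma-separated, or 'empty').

empty

step 1 propose(0,'z'): —
step 2 deliver 0→1: 1={back,v=0,log=z}
step 3 deliver 1→0: 0={prim,v=0,log=z}
step 4 timeout(1): 1={prim,v=1,log=z}
step 5 deliver 1→2: 2={back,v=1,log=-}
step 6 deliver 2→1: —
step 7 deliver 0→1: —
step 8 crash(2): 2={✗back,v=1,log=-}
step 9 recover(2): 2={back,v=1,log=-}
step 10 deliver 0→2: —
step 11 deliver 1→2: —
step 12 deliver 2→0: —
step 13 crash(1): 1={✗prim,v=1,log=z}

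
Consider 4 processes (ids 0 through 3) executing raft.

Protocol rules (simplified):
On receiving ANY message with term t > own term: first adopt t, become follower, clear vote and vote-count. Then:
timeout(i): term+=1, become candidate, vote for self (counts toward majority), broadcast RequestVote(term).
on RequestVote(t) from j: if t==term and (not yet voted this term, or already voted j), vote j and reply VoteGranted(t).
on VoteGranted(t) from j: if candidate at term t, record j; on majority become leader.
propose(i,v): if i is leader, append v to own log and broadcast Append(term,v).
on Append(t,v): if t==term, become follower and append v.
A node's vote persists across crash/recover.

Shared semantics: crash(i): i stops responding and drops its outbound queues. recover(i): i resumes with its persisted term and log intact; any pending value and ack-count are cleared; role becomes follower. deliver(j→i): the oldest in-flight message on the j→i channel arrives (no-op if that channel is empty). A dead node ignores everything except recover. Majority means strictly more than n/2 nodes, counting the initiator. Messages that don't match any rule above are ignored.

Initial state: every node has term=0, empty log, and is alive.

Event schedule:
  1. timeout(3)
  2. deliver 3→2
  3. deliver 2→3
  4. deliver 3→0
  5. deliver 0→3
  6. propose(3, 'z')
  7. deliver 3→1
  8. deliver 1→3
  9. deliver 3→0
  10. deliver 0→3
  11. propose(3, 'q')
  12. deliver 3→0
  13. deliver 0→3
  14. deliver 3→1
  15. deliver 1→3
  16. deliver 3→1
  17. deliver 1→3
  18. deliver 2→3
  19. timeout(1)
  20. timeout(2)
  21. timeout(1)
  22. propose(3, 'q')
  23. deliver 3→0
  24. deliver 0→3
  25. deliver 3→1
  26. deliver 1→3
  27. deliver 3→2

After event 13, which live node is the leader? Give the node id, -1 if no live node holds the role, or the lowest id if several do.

3

step 1 timeout(3): 3={cand,t=1,log=-}
step 2 deliver 3→2: 2={foll,t=1,log=-}
step 3 deliver 2→3: —
step 4 deliver 3→0: 0={foll,t=1,log=-}
step 5 deliver 0→3: 3={lead,t=1,log=-}
step 6 propose(3,'z'): 3={lead,t=1,log=z}
step 7 deliver 3→1: 1={foll,t=1,log=-}
step 8 deliver 1→3: —
step 9 deliver 3→0: 0={foll,t=1,log=z}
step 10 deliver 0→3: —
step 11 propose(3,'q'): 3={lead,t=1,log=z,q}
step 12 deliver 3→0: 0={foll,t=1,log=z,q}
step 13 deliver 0→3: —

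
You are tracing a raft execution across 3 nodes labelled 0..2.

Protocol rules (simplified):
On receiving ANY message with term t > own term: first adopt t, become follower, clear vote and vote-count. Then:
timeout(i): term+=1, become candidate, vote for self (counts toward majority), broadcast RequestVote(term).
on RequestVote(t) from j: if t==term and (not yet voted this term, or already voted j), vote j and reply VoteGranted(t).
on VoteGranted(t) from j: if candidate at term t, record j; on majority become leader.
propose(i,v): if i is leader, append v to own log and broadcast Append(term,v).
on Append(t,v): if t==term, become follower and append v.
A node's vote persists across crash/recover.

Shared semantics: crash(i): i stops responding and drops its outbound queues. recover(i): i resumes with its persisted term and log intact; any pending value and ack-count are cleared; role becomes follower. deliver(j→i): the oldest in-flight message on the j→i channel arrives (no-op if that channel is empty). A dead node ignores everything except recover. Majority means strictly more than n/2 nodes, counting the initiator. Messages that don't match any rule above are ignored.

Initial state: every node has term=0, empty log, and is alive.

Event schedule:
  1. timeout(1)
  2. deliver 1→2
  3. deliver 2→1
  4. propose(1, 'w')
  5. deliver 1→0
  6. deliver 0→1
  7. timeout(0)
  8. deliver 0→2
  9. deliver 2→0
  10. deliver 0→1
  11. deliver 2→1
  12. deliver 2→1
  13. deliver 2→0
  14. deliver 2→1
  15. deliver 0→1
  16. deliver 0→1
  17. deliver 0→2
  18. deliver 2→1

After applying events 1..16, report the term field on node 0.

2

e1 timeout(1): 1[cand,t=1,-]
e2 deliver 1→2: 2[foll,t=1,-]
e3 deliver 2→1: 1[lead,t=1,-]
e4 propose(1,'w'): 1[lead,t=1,w]
e5 deliver 1→0: 0[foll,t=1,-]
e6 deliver 0→1: ·
e7 timeout(0): 0[cand,t=2,-]
e8 deliver 0→2: 2[foll,t=2,-]
e9 deliver 2→0: 0[lead,t=2,-]
e10 deliver 0→1: 1[foll,t=2,w]
e11 deliver 2→1: ·
e12 deliver 2→1: ·
e13 deliver 2→0: ·
e14 deliver 2→1: ·
e15 deliver 0→1: ·
e16 deliver 0→1: ·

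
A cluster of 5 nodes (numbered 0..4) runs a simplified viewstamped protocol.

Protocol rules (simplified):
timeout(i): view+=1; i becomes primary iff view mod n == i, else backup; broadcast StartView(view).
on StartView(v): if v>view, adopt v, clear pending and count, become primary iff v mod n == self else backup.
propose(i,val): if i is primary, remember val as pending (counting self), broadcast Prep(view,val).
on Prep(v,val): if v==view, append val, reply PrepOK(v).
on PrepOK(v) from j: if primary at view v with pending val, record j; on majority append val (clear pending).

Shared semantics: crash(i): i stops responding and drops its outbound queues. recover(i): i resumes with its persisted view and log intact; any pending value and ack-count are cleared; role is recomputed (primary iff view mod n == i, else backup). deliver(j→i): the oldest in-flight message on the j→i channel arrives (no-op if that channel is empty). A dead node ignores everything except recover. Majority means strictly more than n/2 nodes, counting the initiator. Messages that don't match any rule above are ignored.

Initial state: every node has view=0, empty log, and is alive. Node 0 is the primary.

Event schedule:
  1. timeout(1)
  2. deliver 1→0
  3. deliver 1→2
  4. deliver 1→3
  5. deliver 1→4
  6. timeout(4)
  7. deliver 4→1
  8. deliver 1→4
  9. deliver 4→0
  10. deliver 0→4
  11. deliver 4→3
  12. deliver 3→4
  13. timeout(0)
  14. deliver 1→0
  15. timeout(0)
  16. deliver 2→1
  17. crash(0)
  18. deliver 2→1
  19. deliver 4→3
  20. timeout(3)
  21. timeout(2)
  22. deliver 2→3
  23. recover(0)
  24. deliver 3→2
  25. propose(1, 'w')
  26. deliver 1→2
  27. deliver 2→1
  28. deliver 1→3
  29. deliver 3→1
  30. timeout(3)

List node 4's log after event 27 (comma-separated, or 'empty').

[1] timeout(1) → N1(prim v1 [-])
[2] deliver 1→0 → N0(back v1 [-])
[3] deliver 1→2 → N2(back v1 [-])
[4] deliver 1→3 → N3(back v1 [-])
[5] deliver 1→4 → N4(back v1 [-])
[6] timeout(4) → N4(back v2 [-])
[7] deliver 4→1 → N1(back v2 [-])
[8] deliver 1→4 → ∅
[9] deliver 4→0 → N0(back v2 [-])
[10] deliver 0→4 → ∅
[11] deliver 4→3 → N3(back v2 [-])
[12] deliver 3→4 → ∅
[13] timeout(0) → N0(back v3 [-])
[14] deliver 1→0 → ∅
[15] timeout(0) → N0(back v4 [-])
[16] deliver 2→1 → ∅
[17] crash(0) → N0(✗back v4 [-])
[18] deliver 2→1 → ∅
[19] deliver 4→3 → ∅
[20] timeout(3) → N3(prim v3 [-])
[21] timeout(2) → N2(prim v2 [-])
[22] deliver 2→3 → ∅
[23] recover(0) → N0(back v4 [-])
[24] deliver 3→2 → N2(back v3 [-])
[25] propose(1,'w') → ∅
[26] deliver 1→2 → ∅
[27] deliver 2→1 → ∅

empty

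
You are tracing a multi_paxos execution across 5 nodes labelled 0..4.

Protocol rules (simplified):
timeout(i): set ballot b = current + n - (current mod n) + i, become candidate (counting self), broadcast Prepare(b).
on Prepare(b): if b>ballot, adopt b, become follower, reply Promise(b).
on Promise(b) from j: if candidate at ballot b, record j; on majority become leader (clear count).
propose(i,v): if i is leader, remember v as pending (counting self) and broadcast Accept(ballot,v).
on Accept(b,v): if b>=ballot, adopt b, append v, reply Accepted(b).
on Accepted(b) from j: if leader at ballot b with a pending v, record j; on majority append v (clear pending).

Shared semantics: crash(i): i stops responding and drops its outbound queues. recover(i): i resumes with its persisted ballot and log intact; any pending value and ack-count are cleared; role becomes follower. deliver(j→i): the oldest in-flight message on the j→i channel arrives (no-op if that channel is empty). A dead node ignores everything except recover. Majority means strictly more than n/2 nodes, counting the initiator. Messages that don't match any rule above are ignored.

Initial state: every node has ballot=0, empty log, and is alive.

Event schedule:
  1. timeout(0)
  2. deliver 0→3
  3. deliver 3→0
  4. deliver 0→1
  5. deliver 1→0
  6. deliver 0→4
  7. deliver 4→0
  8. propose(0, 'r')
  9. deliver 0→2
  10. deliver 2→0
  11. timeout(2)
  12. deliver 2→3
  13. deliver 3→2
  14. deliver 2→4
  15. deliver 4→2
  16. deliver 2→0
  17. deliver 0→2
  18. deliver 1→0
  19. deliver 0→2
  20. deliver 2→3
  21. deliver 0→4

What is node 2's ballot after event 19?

after 1 — timeout(0): n0:cand/b5/[-]
after 2 — deliver 0→3: n3:foll/b5/[-]
after 3 — deliver 3→0: ·
after 4 — deliver 0→1: n1:foll/b5/[-]
after 5 — deliver 1→0: n0:lead/b5/[-]
after 6 — deliver 0→4: n4:foll/b5/[-]
after 7 — deliver 4→0: ·
after 8 — propose(0,'r'): ·
after 9 — deliver 0→2: n2:foll/b5/[-]
after 10 — deliver 2→0: ·
after 11 — timeout(2): n2:cand/b12/[-]
after 12 — deliver 2→3: n3:foll/b12/[-]
after 13 — deliver 3→2: ·
after 14 — deliver 2→4: n4:foll/b12/[-]
after 15 — deliver 4→2: n2:lead/b12/[-]
after 16 — deliver 2→0: n0:foll/b12/[-]
after 17 — deliver 0→2: ·
after 18 — deliver 1→0: ·
after 19 — deliver 0→2: ·

12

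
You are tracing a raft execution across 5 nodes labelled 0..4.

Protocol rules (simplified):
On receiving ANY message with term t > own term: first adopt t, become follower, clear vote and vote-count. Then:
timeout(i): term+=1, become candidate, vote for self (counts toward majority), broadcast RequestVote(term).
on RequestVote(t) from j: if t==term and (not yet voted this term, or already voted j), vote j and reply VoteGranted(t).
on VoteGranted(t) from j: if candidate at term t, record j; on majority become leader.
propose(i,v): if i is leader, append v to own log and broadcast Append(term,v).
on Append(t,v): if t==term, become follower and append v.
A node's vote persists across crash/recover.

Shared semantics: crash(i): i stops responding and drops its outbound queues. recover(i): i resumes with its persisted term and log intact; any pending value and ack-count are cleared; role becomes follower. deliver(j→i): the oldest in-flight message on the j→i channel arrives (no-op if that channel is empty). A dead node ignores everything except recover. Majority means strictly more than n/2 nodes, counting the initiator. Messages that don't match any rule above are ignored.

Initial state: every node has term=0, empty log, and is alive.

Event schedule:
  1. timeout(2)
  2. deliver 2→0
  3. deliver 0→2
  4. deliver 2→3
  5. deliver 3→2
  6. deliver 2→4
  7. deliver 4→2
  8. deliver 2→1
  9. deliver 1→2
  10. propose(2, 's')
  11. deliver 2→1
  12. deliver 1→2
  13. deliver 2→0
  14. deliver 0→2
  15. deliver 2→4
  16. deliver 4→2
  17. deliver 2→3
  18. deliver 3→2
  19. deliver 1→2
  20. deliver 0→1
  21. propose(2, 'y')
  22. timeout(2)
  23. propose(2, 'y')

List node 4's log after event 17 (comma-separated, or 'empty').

s

after 1 — timeout(2): n2:cand/t1/[-]
after 2 — deliver 2→0: n0:foll/t1/[-]
after 3 — deliver 0→2: ·
after 4 — deliver 2→3: n3:foll/t1/[-]
after 5 — deliver 3→2: n2:lead/t1/[-]
after 6 — deliver 2→4: n4:foll/t1/[-]
after 7 — deliver 4→2: ·
after 8 — deliver 2→1: n1:foll/t1/[-]
after 9 — deliver 1→2: ·
after 10 — propose(2,'s'): n2:lead/t1/[s]
after 11 — deliver 2→1: n1:foll/t1/[s]
after 12 — deliver 1→2: ·
after 13 — deliver 2→0: n0:foll/t1/[s]
after 14 — deliver 0→2: ·
after 15 — deliver 2→4: n4:foll/t1/[s]
after 16 — deliver 4→2: ·
after 17 — deliver 2→3: n3:foll/t1/[s]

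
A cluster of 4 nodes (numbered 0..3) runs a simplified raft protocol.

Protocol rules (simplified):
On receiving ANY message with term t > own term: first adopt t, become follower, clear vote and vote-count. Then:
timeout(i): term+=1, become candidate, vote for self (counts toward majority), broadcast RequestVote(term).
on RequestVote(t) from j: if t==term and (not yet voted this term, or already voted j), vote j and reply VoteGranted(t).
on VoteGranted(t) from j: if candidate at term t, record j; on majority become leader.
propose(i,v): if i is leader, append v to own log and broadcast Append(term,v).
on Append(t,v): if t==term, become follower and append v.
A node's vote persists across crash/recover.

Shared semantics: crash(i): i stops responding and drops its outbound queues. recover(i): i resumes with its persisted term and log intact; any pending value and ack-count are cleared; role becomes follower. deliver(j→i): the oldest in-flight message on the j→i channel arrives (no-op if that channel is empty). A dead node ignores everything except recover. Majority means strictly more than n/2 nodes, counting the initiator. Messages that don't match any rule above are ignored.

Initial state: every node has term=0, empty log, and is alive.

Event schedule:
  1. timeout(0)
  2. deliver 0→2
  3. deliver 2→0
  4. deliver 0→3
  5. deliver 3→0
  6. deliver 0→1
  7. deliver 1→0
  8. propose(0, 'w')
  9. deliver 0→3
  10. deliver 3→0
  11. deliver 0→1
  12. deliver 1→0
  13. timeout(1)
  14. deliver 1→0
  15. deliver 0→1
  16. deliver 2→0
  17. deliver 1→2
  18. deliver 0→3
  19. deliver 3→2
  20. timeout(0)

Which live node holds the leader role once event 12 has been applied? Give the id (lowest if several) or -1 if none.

after 1 — timeout(0): n0:cand/t1/[-]
after 2 — deliver 0→2: n2:foll/t1/[-]
after 3 — deliver 2→0: ·
after 4 — deliver 0→3: n3:foll/t1/[-]
after 5 — deliver 3→0: n0:lead/t1/[-]
after 6 — deliver 0→1: n1:foll/t1/[-]
after 7 — deliver 1→0: ·
after 8 — propose(0,'w'): n0:lead/t1/[w]
after 9 — deliver 0→3: n3:foll/t1/[w]
after 10 — deliver 3→0: ·
after 11 — deliver 0→1: n1:foll/t1/[w]
after 12 — deliver 1→0: ·

0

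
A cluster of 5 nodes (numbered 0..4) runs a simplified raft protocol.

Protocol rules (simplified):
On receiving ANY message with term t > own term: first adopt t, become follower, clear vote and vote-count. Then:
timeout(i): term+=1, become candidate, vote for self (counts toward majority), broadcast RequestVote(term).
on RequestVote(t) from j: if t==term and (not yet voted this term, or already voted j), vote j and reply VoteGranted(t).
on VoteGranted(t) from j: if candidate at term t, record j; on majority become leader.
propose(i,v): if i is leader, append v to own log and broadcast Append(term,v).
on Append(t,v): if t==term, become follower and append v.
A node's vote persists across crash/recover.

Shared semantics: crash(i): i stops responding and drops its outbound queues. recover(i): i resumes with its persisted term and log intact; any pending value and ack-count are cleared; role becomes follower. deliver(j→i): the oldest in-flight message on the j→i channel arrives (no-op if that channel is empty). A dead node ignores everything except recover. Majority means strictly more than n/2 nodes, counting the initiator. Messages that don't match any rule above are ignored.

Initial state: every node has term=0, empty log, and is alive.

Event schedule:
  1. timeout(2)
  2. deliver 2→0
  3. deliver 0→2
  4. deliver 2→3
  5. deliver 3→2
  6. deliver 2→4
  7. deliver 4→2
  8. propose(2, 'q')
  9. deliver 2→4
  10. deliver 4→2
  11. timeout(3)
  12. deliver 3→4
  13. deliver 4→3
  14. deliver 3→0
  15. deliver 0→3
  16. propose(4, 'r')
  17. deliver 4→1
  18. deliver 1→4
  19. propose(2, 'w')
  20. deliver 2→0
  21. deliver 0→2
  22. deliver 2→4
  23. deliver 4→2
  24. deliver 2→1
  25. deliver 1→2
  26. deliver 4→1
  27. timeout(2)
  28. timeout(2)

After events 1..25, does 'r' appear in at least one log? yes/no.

[1] timeout(2) → N2(cand t1 [-])
[2] deliver 2→0 → N0(foll t1 [-])
[3] deliver 0→2 → ∅
[4] deliver 2→3 → N3(foll t1 [-])
[5] deliver 3→2 → N2(lead t1 [-])
[6] deliver 2→4 → N4(foll t1 [-])
[7] deliver 4→2 → ∅
[8] propose(2,'q') → N2(lead t1 [q])
[9] deliver 2→4 → N4(foll t1 [q])
[10] deliver 4→2 → ∅
[11] timeout(3) → N3(cand t2 [-])
[12] deliver 3→4 → N4(foll t2 [q])
[13] deliver 4→3 → ∅
[14] deliver 3→0 → N0(foll t2 [-])
[15] deliver 0→3 → N3(lead t2 [-])
[16] propose(4,'r') → ∅
[17] deliver 4→1 → ∅
[18] deliver 1→4 → ∅
[19] propose(2,'w') → N2(lead t1 [q,w])
[20] deliver 2→0 → ∅
[21] deliver 0→2 → ∅
[22] deliver 2→4 → ∅
[23] deliver 4→2 → ∅
[24] deliver 2→1 → N1(foll t1 [-])
[25] deliver 1→2 → ∅

no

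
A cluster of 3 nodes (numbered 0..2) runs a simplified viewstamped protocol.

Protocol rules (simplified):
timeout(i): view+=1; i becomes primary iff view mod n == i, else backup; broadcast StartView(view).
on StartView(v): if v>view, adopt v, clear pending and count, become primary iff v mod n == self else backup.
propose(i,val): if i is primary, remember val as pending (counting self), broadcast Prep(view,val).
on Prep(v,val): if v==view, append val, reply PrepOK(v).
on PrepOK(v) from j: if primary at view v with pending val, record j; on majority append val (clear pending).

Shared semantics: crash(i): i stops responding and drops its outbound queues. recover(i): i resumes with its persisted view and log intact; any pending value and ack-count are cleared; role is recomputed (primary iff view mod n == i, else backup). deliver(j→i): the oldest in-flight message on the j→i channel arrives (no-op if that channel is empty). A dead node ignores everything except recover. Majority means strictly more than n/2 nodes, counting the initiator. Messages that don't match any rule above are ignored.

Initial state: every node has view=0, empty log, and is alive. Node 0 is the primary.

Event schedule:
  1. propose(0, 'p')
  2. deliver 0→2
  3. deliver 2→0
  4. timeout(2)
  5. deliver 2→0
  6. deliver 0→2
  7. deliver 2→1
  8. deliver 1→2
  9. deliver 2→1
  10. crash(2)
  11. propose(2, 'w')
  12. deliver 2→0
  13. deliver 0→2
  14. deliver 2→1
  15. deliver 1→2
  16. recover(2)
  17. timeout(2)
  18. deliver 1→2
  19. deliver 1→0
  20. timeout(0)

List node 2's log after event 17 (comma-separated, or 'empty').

p

step 1 propose(0,'p'): —
step 2 deliver 0→2: 2={back,v=0,log=p}
step 3 deliver 2→0: 0={prim,v=0,log=p}
step 4 timeout(2): 2={back,v=1,log=p}
step 5 deliver 2→0: 0={back,v=1,log=p}
step 6 deliver 0→2: —
step 7 deliver 2→1: 1={prim,v=1,log=-}
step 8 deliver 1→2: —
step 9 deliver 2→1: —
step 10 crash(2): 2={✗back,v=1,log=p}
step 11 propose(2,'w'): —
step 12 deliver 2→0: —
step 13 deliver 0→2: —
step 14 deliver 2→1: —
step 15 deliver 1→2: —
step 16 recover(2): 2={back,v=1,log=p}
step 17 timeout(2): 2={prim,v=2,log=p}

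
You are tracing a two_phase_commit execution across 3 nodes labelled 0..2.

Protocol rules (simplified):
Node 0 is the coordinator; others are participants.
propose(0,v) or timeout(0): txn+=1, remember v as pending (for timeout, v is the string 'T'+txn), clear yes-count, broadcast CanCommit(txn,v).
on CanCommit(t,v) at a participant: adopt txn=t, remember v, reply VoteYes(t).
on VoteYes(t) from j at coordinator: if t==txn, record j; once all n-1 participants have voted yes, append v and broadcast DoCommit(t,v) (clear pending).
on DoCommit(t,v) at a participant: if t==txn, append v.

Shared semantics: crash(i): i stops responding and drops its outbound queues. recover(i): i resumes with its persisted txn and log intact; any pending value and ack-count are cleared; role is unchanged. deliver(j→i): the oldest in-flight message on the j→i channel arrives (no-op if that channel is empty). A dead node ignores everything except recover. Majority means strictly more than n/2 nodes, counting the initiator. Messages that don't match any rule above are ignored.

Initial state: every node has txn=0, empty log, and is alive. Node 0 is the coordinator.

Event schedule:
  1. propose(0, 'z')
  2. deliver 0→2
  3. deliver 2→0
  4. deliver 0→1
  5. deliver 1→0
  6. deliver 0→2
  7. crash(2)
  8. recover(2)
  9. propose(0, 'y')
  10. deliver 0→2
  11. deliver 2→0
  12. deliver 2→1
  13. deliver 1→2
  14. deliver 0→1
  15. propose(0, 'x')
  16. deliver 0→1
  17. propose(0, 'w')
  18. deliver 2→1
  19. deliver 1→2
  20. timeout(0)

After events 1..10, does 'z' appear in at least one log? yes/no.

yes

after 1 — propose(0,'z'): n0:coor/t1/[-]
after 2 — deliver 0→2: n2:part/t1/[-]
after 3 — deliver 2→0: ·
after 4 — deliver 0→1: n1:part/t1/[-]
after 5 — deliver 1→0: n0:coor/t1/[z]
after 6 — deliver 0→2: n2:part/t1/[z]
after 7 — crash(2): n2:✗part/t1/[z]
after 8 — recover(2): n2:part/t1/[z]
after 9 — propose(0,'y'): n0:coor/t2/[z]
after 10 — deliver 0→2: n2:part/t2/[z]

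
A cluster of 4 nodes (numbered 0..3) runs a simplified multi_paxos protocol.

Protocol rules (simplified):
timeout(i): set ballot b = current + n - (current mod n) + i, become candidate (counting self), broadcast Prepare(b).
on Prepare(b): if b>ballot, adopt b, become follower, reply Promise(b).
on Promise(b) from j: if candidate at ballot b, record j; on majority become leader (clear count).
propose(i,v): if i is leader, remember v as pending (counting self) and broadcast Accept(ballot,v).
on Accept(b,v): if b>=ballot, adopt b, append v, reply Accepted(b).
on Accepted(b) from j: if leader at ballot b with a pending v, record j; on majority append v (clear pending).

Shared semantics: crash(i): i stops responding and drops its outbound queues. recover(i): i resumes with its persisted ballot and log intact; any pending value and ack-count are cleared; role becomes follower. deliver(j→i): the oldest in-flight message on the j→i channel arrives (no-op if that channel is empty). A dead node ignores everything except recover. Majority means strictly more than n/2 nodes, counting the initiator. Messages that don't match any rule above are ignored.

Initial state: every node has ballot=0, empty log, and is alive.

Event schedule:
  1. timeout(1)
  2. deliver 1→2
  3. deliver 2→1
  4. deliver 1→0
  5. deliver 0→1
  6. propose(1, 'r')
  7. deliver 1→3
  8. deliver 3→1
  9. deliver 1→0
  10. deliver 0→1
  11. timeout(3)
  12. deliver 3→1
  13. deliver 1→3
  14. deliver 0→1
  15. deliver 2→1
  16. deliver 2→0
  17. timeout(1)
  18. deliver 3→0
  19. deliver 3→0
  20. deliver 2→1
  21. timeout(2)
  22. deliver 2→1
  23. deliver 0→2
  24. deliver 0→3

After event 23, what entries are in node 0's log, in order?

after 1 — timeout(1): n1:cand/b5/[-]
after 2 — deliver 1→2: n2:foll/b5/[-]
after 3 — deliver 2→1: ·
after 4 — deliver 1→0: n0:foll/b5/[-]
after 5 — deliver 0→1: n1:lead/b5/[-]
after 6 — propose(1,'r'): ·
after 7 — deliver 1→3: n3:foll/b5/[-]
after 8 — deliver 3→1: ·
after 9 — deliver 1→0: n0:foll/b5/[r]
after 10 — deliver 0→1: ·
after 11 — timeout(3): n3:cand/b11/[-]
after 12 — deliver 3→1: n1:foll/b11/[-]
after 13 — deliver 1→3: ·
after 14 — deliver 0→1: ·
after 15 — deliver 2→1: ·
after 16 — deliver 2→0: ·
after 17 — timeout(1): n1:cand/b13/[-]
after 18 — deliver 3→0: n0:foll/b11/[r]
after 19 — deliver 3→0: ·
after 20 — deliver 2→1: ·
after 21 — timeout(2): n2:cand/b10/[-]
after 22 — deliver 2→1: ·
after 23 — deliver 0→2: ·

r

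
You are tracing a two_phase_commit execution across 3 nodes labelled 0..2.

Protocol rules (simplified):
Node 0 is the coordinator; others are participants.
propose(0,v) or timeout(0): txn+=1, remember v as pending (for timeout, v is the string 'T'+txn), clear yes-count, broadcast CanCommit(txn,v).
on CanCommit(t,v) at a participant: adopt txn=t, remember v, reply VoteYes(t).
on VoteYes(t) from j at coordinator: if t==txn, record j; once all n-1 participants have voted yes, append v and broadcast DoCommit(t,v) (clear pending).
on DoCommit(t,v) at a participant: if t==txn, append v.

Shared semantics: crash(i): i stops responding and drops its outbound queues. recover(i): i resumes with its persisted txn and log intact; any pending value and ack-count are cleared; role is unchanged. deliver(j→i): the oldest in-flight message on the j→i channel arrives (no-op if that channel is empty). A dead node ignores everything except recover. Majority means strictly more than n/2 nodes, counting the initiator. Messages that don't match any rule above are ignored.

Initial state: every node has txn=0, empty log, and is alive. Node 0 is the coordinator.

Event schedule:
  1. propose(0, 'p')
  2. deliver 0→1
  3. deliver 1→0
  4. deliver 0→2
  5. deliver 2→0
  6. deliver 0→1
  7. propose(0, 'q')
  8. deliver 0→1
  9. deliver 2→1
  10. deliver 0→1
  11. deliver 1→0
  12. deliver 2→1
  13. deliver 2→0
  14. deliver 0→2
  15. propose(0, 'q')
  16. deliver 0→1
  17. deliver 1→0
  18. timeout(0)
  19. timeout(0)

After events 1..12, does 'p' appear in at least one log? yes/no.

yes

e1 propose(0,'p'): 0[coor,t=1,-]
e2 deliver 0→1: 1[part,t=1,-]
e3 deliver 1→0: ·
e4 deliver 0→2: 2[part,t=1,-]
e5 deliver 2→0: 0[coor,t=1,p]
e6 deliver 0→1: 1[part,t=1,p]
e7 propose(0,'q'): 0[coor,t=2,p]
e8 deliver 0→1: 1[part,t=2,p]
e9 deliver 2→1: ·
e10 deliver 0→1: ·
e11 deliver 1→0: ·
e12 deliver 2→1: ·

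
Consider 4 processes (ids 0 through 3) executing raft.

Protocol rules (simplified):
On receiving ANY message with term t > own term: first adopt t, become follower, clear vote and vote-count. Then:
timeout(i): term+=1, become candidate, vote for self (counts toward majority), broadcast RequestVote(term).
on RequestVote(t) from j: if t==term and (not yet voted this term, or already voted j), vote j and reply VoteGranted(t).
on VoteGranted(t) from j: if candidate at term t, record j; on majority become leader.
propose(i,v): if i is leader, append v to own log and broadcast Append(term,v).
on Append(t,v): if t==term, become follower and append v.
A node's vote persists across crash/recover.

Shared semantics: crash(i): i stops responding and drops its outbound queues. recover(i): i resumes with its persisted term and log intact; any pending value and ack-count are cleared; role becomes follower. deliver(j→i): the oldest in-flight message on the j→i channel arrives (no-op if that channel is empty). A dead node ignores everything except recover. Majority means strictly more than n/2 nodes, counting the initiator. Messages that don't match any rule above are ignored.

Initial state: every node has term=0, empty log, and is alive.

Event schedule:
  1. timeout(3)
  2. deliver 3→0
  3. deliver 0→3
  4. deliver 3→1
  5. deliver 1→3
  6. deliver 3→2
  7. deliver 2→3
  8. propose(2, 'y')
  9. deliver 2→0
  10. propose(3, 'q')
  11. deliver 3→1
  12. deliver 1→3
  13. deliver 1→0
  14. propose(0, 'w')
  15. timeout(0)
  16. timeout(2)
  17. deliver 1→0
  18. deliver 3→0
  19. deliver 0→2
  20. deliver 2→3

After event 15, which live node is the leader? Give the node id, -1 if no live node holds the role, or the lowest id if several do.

[1] timeout(3) → N3(cand t1 [-])
[2] deliver 3→0 → N0(foll t1 [-])
[3] deliver 0→3 → ∅
[4] deliver 3→1 → N1(foll t1 [-])
[5] deliver 1→3 → N3(lead t1 [-])
[6] deliver 3→2 → N2(foll t1 [-])
[7] deliver 2→3 → ∅
[8] propose(2,'y') → ∅
[9] deliver 2→0 → ∅
[10] propose(3,'q') → N3(lead t1 [q])
[11] deliver 3→1 → N1(foll t1 [q])
[12] deliver 1→3 → ∅
[13] deliver 1→0 → ∅
[14] propose(0,'w') → ∅
[15] timeout(0) → N0(cand t2 [-])

3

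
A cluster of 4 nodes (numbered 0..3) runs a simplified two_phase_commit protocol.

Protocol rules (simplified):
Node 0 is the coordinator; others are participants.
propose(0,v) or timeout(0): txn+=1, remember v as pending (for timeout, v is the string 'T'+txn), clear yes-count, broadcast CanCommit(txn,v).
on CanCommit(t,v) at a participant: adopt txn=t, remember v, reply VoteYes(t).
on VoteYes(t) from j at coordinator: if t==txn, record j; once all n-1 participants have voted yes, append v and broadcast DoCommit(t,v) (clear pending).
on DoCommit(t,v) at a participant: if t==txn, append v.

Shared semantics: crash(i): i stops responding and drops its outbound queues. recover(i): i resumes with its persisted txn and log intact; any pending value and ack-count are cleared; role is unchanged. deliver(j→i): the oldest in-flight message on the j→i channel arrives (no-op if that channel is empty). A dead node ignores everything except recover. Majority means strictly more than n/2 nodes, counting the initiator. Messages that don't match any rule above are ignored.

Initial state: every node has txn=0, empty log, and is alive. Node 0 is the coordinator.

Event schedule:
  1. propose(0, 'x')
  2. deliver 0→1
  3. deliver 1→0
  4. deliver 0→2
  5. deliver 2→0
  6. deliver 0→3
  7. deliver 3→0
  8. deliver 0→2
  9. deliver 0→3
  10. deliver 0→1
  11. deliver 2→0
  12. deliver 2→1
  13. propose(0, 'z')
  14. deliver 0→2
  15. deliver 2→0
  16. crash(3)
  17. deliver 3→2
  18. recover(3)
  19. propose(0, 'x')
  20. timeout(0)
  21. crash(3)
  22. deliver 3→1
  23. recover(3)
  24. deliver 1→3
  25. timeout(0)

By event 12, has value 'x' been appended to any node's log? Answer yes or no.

after 1 — propose(0,'x'): n0:coor/t1/[-]
after 2 — deliver 0→1: n1:part/t1/[-]
after 3 — deliver 1→0: ·
after 4 — deliver 0→2: n2:part/t1/[-]
after 5 — deliver 2→0: ·
after 6 — deliver 0→3: n3:part/t1/[-]
after 7 — deliver 3→0: n0:coor/t1/[x]
after 8 — deliver 0→2: n2:part/t1/[x]
after 9 — deliver 0→3: n3:part/t1/[x]
after 10 — deliver 0→1: n1:part/t1/[x]
after 11 — deliver 2→0: ·
after 12 — deliver 2→1: ·

yes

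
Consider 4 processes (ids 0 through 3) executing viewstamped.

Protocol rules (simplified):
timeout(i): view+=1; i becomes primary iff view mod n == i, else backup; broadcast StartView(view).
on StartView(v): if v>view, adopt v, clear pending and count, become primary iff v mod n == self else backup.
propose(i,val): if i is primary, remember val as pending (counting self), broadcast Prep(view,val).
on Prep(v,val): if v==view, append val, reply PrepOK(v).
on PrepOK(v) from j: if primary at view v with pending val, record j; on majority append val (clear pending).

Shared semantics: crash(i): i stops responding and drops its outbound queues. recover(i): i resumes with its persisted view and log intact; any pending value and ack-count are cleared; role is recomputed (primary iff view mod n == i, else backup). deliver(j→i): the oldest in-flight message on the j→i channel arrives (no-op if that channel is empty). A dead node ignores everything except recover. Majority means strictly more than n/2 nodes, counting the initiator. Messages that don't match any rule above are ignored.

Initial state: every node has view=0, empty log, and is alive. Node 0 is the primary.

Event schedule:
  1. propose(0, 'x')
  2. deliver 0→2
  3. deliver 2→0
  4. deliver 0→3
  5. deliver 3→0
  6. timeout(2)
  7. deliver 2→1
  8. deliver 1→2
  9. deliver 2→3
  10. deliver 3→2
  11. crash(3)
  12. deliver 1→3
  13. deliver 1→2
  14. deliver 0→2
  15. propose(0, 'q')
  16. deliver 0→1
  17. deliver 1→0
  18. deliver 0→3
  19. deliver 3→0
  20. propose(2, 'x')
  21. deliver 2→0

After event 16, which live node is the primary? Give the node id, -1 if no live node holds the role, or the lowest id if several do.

1. propose(0,'x'):  nop
2. deliver 0→2:  <2:back v0 x>
3. deliver 2→0:  nop
4. deliver 0→3:  <3:back v0 x>
5. deliver 3→0:  <0:prim v0 x>
6. timeout(2):  <2:back v1 x>
7. deliver 2→1:  <1:prim v1 ->
8. deliver 1→2:  nop
9. deliver 2→3:  <3:back v1 x>
10. deliver 3→2:  nop
11. crash(3):  <3:✗back v1 x>
12. deliver 1→3:  nop
13. deliver 1→2:  nop
14. deliver 0→2:  nop
15. propose(0,'q'):  nop
16. deliver 0→1:  nop

0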